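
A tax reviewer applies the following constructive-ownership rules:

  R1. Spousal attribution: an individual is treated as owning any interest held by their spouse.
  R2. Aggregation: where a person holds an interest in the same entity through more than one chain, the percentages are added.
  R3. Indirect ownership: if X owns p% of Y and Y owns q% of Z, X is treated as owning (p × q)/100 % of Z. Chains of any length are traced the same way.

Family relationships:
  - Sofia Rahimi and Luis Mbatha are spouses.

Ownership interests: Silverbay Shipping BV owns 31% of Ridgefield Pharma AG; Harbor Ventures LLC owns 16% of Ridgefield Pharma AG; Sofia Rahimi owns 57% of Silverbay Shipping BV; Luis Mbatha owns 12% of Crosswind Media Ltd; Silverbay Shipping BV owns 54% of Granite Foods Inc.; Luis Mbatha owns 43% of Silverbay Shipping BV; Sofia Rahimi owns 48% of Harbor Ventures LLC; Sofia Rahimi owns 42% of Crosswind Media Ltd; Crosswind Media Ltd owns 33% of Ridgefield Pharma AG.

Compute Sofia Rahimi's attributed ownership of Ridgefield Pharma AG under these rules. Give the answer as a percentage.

56.5%

By spousal attribution (R1), Sofia Rahimi is treated as also owning Luis Mbatha's interest in Crosswind Media Ltd, giving 42% + 12% = 54%.
By spousal attribution (R1), Sofia Rahimi is treated as also owning Luis Mbatha's interest in Silverbay Shipping BV, giving 57% + 43% = 100%.
Chain via Harbor Ventures LLC (R3): 48% × 16% = 7.68% of Ridgefield Pharma AG.
Chain via Crosswind Media Ltd (R3): 54% × 33% = 17.82% of Ridgefield Pharma AG.
Chain via Silverbay Shipping BV (R3): 100% × 31% = 31% of Ridgefield Pharma AG.
Aggregating (R2): 7.68% + 17.82% + 31% = 56.5%.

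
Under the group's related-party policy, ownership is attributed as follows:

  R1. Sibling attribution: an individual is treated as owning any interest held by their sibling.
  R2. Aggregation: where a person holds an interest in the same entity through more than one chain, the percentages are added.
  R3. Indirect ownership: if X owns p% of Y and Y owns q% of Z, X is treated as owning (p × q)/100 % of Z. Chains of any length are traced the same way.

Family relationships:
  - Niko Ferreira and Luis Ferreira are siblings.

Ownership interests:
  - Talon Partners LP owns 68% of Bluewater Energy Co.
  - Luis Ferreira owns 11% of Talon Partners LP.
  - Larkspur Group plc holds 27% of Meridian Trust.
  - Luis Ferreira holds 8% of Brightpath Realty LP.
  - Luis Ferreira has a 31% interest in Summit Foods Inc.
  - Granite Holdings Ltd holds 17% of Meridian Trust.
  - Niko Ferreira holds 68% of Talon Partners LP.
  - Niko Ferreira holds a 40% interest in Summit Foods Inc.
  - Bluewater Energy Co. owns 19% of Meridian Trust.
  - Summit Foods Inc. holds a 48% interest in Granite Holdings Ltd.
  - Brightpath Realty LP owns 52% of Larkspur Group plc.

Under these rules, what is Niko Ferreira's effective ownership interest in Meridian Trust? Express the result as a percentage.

17.1236%

By sibling attribution (R1), Niko Ferreira is treated as also owning Luis Ferreira's interest in Summit Foods Inc, giving 40% + 31% = 71%.
By sibling attribution (R1), Niko Ferreira is treated as also owning Luis Ferreira's interest in Talon Partners LP, giving 68% + 11% = 79%.
By sibling attribution (R1), Niko Ferreira is treated as owning Luis Ferreira's 8% interest in Brightpath Realty LP.
Chain via Summit Foods Inc. → Granite Holdings Ltd (R3): 71% × 48% × 17% = 5.7936% of Meridian Trust.
Chain via Talon Partners LP → Bluewater Energy Co. (R3): 79% × 68% × 19% = 10.2068% of Meridian Trust.
Chain via Brightpath Realty LP → Larkspur Group plc (R3): 8% × 52% × 27% = 1.1232% of Meridian Trust.
Aggregating (R2): 5.7936% + 10.2068% + 1.1232% = 17.1236%.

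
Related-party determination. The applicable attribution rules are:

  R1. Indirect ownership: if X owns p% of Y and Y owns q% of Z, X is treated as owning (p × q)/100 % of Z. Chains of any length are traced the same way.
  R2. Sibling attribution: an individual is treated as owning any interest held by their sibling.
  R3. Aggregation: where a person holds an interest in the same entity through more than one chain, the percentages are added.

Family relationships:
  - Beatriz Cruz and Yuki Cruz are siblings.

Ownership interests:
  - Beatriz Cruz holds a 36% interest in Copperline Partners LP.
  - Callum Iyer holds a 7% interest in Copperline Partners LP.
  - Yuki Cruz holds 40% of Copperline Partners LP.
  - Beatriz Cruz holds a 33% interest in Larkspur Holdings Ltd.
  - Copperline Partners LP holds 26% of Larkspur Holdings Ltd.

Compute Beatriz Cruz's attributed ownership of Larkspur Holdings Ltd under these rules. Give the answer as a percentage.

By sibling attribution (R2), Beatriz Cruz is treated as also owning Yuki Cruz's interest in Copperline Partners LP, giving 36% + 40% = 76%.
Chain via Copperline Partners LP (R1): 76% × 26% = 19.76% of Larkspur Holdings Ltd.
Direct interest in Larkspur Holdings Ltd: 33%.
Aggregating (R3): 19.76% + 33% = 52.76%.

52.76%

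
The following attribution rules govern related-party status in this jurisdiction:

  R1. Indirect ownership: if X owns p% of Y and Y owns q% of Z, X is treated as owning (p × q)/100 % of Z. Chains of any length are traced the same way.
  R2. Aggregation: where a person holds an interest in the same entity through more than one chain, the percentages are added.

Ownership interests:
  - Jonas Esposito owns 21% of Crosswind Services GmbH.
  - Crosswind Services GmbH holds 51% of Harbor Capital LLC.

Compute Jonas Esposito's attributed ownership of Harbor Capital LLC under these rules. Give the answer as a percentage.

10.71%

Chain via Crosswind Services GmbH (R1): 21% × 51% = 10.71% of Harbor Capital LLC.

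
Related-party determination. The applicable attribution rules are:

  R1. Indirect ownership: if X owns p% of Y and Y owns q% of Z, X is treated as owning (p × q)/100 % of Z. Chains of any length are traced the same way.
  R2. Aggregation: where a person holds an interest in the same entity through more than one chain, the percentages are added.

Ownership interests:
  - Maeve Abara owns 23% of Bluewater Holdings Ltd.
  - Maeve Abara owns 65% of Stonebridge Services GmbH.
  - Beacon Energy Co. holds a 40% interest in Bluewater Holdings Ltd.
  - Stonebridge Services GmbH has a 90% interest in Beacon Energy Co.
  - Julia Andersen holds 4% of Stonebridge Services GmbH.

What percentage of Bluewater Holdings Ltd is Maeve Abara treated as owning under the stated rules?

Chain via Stonebridge Services GmbH → Beacon Energy Co. (R1): 65% × 90% × 40% = 23.4% of Bluewater Holdings Ltd.
Direct interest in Bluewater Holdings Ltd: 23%.
Aggregating (R2): 23.4% + 23% = 46.4%.

46.4%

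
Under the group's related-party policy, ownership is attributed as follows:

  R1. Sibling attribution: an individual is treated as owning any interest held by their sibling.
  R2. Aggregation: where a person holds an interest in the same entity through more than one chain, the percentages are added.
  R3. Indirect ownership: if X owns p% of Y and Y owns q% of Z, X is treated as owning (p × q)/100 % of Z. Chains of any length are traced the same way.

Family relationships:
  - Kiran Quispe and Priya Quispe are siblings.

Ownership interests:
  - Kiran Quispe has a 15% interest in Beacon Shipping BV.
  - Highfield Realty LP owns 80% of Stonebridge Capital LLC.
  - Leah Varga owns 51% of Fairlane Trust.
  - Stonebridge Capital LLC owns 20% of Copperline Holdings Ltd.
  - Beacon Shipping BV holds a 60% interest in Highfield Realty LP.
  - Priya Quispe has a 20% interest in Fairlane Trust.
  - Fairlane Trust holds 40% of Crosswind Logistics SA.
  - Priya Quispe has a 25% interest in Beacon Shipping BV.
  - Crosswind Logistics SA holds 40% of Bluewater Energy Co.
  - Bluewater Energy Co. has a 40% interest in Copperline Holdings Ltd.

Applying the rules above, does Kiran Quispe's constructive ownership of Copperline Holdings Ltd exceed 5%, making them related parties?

By sibling attribution (R1), Kiran Quispe is treated as also owning Priya Quispe's interest in Beacon Shipping BV, giving 15% + 25% = 40%.
By sibling attribution (R1), Kiran Quispe is treated as owning Priya Quispe's 20% interest in Fairlane Trust.
Chain via Beacon Shipping BV → Highfield Realty LP → Stonebridge Capital LLC (R3): 40% × 60% × 80% × 20% = 3.84% of Copperline Holdings Ltd.
Chain via Fairlane Trust → Crosswind Logistics SA → Bluewater Energy Co. (R3): 20% × 40% × 40% × 40% = 1.28% of Copperline Holdings Ltd.
Aggregating (R2): 3.84% + 1.28% = 5.12%.
5.12% exceeds the 5% threshold, so Kiran is a related party to Copperline Holdings Ltd.

Yes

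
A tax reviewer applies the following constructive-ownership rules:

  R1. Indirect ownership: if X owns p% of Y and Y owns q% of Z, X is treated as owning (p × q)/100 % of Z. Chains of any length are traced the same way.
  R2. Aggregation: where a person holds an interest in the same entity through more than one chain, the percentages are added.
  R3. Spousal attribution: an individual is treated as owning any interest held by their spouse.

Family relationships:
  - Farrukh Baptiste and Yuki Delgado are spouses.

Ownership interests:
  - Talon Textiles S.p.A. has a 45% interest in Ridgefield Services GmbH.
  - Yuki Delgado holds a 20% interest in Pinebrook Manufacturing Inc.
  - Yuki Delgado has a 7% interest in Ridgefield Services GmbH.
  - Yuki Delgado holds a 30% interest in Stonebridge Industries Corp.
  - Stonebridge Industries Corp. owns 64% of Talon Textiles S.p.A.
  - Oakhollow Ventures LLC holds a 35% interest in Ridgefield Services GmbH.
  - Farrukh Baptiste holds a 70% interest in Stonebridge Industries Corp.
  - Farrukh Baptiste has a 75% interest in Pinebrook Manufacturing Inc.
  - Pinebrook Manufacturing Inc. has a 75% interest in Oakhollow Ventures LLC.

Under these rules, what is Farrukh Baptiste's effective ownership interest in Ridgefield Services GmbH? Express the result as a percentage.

60.7375%

By spousal attribution (R3), Farrukh Baptiste is treated as also owning Yuki Delgado's interest in Pinebrook Manufacturing Inc, giving 75% + 20% = 95%.
By spousal attribution (R3), Farrukh Baptiste is treated as also owning Yuki Delgado's interest in Stonebridge Industries Corp, giving 70% + 30% = 100%.
By spousal attribution (R3), Farrukh Baptiste is treated as owning Yuki Delgado's 7% interest in Ridgefield Services GmbH.
Chain via Pinebrook Manufacturing Inc. → Oakhollow Ventures LLC (R1): 95% × 75% × 35% = 24.9375% of Ridgefield Services GmbH.
Chain via Stonebridge Industries Corp. → Talon Textiles S.p.A. (R1): 100% × 64% × 45% = 28.8% of Ridgefield Services GmbH.
Direct interest in Ridgefield Services GmbH: 7%.
Aggregating (R2): 24.9375% + 28.8% + 7% = 60.7375%.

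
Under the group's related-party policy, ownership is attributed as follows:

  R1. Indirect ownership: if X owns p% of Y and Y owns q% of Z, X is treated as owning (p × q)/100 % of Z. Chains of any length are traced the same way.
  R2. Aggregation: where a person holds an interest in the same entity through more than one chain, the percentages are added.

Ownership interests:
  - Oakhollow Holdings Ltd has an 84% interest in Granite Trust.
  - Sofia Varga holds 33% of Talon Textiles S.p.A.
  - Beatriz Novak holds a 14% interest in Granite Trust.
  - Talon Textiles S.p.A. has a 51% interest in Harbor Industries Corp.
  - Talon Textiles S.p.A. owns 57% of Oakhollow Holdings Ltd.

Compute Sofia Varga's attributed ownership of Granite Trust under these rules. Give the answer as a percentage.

15.8004%

Chain via Talon Textiles S.p.A. → Oakhollow Holdings Ltd (R1): 33% × 57% × 84% = 15.8004% of Granite Trust.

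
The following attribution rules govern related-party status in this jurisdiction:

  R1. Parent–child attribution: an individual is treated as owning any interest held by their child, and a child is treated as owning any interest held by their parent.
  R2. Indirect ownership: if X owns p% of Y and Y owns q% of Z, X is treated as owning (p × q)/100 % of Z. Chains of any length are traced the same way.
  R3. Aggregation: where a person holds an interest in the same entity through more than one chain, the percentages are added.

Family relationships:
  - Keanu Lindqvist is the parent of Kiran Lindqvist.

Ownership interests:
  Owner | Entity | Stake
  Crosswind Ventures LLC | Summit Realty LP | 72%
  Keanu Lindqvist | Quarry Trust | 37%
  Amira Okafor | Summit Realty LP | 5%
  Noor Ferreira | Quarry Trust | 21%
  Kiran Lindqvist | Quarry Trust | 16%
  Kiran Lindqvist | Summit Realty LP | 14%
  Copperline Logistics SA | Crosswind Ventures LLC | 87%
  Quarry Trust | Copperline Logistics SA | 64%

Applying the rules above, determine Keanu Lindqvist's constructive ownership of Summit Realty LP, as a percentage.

35.247488%

By parent–child attribution (R1), Keanu Lindqvist is treated as also owning Kiran Lindqvist's interest in Quarry Trust, giving 37% + 16% = 53%.
By parent–child attribution (R1), Keanu Lindqvist is treated as owning Kiran Lindqvist's 14% interest in Summit Realty LP.
Chain via Quarry Trust → Copperline Logistics SA → Crosswind Ventures LLC (R2): 53% × 64% × 87% × 72% = 21.247488% of Summit Realty LP.
Direct interest in Summit Realty LP: 14%.
Aggregating (R3): 21.247488% + 14% = 35.247488%.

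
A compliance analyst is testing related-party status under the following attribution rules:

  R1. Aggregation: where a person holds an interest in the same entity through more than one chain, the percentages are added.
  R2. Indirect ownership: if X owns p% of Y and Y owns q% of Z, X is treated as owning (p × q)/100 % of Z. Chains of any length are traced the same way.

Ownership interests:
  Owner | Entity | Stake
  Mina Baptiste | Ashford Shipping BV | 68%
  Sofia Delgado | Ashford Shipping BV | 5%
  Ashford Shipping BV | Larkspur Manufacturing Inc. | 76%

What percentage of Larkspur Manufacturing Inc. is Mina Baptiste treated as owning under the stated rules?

51.68%

Chain via Ashford Shipping BV (R2): 68% × 76% = 51.68% of Larkspur Manufacturing Inc.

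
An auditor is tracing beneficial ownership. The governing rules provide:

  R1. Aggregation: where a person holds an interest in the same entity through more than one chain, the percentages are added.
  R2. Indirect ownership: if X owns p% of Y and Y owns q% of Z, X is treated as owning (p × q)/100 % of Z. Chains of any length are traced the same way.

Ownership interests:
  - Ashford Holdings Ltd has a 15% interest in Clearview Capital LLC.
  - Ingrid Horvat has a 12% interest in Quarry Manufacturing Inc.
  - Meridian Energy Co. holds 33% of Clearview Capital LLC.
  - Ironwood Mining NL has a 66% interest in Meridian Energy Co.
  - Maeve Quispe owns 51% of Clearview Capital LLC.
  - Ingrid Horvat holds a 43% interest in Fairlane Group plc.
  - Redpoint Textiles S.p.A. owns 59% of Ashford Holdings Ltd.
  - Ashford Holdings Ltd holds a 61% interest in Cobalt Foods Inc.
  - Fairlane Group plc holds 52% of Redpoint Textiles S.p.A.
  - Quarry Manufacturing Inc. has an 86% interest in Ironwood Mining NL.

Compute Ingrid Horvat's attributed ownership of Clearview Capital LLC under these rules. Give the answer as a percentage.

4.226556%

Chain via Fairlane Group plc → Redpoint Textiles S.p.A. → Ashford Holdings Ltd (R2): 43% × 52% × 59% × 15% = 1.97886% of Clearview Capital LLC.
Chain via Quarry Manufacturing Inc. → Ironwood Mining NL → Meridian Energy Co. (R2): 12% × 86% × 66% × 33% = 2.247696% of Clearview Capital LLC.
Aggregating (R1): 1.97886% + 2.247696% = 4.226556%.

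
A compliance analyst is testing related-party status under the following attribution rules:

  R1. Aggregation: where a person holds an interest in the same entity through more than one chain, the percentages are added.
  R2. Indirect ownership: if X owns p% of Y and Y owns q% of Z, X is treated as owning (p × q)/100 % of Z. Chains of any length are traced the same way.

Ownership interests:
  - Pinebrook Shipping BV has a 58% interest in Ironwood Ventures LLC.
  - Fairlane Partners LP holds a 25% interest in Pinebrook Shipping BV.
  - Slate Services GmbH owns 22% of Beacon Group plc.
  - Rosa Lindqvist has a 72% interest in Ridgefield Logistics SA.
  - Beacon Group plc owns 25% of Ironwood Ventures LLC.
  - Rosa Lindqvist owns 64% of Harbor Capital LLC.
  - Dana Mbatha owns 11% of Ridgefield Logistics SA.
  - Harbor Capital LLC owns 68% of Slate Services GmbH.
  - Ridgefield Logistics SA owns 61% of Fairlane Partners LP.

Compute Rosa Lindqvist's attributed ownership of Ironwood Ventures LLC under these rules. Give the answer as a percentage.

8.762%

Chain via Ridgefield Logistics SA → Fairlane Partners LP → Pinebrook Shipping BV (R2): 72% × 61% × 25% × 58% = 6.3684% of Ironwood Ventures LLC.
Chain via Harbor Capital LLC → Slate Services GmbH → Beacon Group plc (R2): 64% × 68% × 22% × 25% = 2.3936% of Ironwood Ventures LLC.
Aggregating (R1): 6.3684% + 2.3936% = 8.762%.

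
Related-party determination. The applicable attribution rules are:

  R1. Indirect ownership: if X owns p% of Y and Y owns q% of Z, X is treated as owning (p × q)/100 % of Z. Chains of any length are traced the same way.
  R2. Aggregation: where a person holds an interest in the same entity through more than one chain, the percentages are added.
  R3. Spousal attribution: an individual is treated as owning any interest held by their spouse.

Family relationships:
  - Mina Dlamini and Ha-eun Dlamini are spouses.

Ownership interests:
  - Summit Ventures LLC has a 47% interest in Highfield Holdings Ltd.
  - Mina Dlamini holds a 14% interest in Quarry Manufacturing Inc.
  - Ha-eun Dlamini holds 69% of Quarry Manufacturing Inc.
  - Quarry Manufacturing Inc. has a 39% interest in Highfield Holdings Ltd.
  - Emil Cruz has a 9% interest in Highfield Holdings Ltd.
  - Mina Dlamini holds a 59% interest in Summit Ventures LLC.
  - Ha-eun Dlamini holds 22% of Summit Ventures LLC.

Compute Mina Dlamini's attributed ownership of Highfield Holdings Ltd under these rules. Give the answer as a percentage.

By spousal attribution (R3), Mina Dlamini is treated as also owning Ha-eun Dlamini's interest in Summit Ventures LLC, giving 59% + 22% = 81%.
By spousal attribution (R3), Mina Dlamini is treated as also owning Ha-eun Dlamini's interest in Quarry Manufacturing Inc, giving 14% + 69% = 83%.
Chain via Summit Ventures LLC (R1): 81% × 47% = 38.07% of Highfield Holdings Ltd.
Chain via Quarry Manufacturing Inc. (R1): 83% × 39% = 32.37% of Highfield Holdings Ltd.
Aggregating (R2): 38.07% + 32.37% = 70.44%.

70.44%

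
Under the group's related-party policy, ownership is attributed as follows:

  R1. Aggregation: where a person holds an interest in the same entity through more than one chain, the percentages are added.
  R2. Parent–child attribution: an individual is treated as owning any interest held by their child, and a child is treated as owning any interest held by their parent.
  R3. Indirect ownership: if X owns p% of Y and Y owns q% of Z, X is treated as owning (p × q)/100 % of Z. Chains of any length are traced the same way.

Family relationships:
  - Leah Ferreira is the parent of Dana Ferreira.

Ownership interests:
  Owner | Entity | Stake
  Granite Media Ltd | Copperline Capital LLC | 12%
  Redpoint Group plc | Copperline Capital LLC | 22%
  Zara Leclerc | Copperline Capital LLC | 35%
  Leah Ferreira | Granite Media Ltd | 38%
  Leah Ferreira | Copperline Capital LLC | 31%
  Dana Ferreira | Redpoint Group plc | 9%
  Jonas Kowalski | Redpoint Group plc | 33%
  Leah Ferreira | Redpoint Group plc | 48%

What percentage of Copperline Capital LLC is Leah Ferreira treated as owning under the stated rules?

48.1%

By parent–child attribution (R2), Leah Ferreira is treated as also owning Dana Ferreira's interest in Redpoint Group plc, giving 48% + 9% = 57%.
Chain via Redpoint Group plc (R3): 57% × 22% = 12.54% of Copperline Capital LLC.
Chain via Granite Media Ltd (R3): 38% × 12% = 4.56% of Copperline Capital LLC.
Direct interest in Copperline Capital LLC: 31%.
Aggregating (R1): 12.54% + 4.56% + 31% = 48.1%.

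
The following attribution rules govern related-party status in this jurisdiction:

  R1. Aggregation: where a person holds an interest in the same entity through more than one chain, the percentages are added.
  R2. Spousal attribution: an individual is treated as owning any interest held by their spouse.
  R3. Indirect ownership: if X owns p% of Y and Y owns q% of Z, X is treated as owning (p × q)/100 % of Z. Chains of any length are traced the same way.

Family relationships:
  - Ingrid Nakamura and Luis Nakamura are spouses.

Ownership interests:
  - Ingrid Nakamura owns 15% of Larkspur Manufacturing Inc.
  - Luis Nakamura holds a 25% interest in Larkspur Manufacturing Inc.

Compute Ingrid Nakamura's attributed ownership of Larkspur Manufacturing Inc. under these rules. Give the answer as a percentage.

By spousal attribution (R2), Ingrid Nakamura is treated as also owning Luis Nakamura's interest in Larkspur Manufacturing Inc, giving 15% + 25% = 40%.
Direct interest in Larkspur Manufacturing Inc: 40%.

40%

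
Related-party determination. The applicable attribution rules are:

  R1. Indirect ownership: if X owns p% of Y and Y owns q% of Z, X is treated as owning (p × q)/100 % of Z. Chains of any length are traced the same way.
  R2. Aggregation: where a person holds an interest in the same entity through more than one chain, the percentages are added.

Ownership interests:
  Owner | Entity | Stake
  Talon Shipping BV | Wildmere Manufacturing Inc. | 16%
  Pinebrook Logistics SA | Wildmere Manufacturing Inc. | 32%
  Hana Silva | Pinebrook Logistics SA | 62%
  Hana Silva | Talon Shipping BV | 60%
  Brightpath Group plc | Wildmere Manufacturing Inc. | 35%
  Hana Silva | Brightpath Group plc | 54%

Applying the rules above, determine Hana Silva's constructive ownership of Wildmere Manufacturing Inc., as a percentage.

48.34%

Chain via Brightpath Group plc (R1): 54% × 35% = 18.9% of Wildmere Manufacturing Inc.
Chain via Pinebrook Logistics SA (R1): 62% × 32% = 19.84% of Wildmere Manufacturing Inc.
Chain via Talon Shipping BV (R1): 60% × 16% = 9.6% of Wildmere Manufacturing Inc.
Aggregating (R2): 18.9% + 19.84% + 9.6% = 48.34%.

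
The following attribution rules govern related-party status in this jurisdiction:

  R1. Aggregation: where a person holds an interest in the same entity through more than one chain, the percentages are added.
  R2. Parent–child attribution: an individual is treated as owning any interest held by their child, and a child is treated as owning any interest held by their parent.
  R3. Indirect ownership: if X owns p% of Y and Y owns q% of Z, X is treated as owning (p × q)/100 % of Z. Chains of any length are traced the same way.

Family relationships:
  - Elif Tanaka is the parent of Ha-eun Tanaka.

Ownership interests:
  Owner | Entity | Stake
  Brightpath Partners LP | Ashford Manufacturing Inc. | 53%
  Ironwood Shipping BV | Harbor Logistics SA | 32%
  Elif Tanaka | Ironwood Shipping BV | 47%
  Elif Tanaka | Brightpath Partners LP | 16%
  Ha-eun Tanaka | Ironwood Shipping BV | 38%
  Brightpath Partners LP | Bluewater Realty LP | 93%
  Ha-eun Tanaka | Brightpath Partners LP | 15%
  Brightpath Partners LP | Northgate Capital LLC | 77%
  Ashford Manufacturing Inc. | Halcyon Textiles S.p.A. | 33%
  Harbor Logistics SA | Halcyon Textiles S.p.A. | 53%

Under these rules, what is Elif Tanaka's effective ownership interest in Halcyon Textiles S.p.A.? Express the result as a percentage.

By parent–child attribution (R2), Elif Tanaka is treated as also owning Ha-eun Tanaka's interest in Ironwood Shipping BV, giving 47% + 38% = 85%.
By parent–child attribution (R2), Elif Tanaka is treated as also owning Ha-eun Tanaka's interest in Brightpath Partners LP, giving 16% + 15% = 31%.
Chain via Ironwood Shipping BV → Harbor Logistics SA (R3): 85% × 32% × 53% = 14.416% of Halcyon Textiles S.p.A.
Chain via Brightpath Partners LP → Ashford Manufacturing Inc. (R3): 31% × 53% × 33% = 5.4219% of Halcyon Textiles S.p.A.
Aggregating (R1): 14.416% + 5.4219% = 19.8379%.

19.8379%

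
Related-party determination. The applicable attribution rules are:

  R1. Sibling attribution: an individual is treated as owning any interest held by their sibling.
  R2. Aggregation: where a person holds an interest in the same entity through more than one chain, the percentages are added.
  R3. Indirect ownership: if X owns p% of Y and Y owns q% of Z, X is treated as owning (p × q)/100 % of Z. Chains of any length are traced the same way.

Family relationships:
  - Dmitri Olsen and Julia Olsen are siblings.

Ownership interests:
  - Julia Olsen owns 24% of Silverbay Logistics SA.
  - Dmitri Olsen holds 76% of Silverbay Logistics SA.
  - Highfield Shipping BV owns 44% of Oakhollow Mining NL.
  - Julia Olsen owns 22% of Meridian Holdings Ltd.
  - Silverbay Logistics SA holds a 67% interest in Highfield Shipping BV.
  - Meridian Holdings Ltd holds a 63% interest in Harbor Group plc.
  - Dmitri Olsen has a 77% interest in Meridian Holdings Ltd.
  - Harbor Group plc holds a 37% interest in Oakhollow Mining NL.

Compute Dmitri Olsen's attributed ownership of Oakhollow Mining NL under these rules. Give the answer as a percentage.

By sibling attribution (R1), Dmitri Olsen is treated as also owning Julia Olsen's interest in Meridian Holdings Ltd, giving 77% + 22% = 99%.
By sibling attribution (R1), Dmitri Olsen is treated as also owning Julia Olsen's interest in Silverbay Logistics SA, giving 76% + 24% = 100%.
Chain via Meridian Holdings Ltd → Harbor Group plc (R3): 99% × 63% × 37% = 23.0769% of Oakhollow Mining NL.
Chain via Silverbay Logistics SA → Highfield Shipping BV (R3): 100% × 67% × 44% = 29.48% of Oakhollow Mining NL.
Aggregating (R2): 23.0769% + 29.48% = 52.5569%.

52.5569%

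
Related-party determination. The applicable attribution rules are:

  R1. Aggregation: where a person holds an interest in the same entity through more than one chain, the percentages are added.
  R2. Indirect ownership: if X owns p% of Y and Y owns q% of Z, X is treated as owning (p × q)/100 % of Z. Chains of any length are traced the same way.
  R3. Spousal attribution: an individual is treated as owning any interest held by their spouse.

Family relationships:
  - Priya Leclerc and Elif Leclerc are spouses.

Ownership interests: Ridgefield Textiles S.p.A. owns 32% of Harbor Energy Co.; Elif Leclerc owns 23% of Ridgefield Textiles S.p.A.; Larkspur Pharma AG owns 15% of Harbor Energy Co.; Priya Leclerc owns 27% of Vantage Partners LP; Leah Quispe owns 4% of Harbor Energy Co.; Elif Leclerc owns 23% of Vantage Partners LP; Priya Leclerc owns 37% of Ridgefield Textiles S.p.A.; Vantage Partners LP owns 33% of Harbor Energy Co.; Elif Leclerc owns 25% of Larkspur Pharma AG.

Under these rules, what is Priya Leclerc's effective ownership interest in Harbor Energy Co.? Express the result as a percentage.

By spousal attribution (R3), Priya Leclerc is treated as also owning Elif Leclerc's interest in Vantage Partners LP, giving 27% + 23% = 50%.
By spousal attribution (R3), Priya Leclerc is treated as also owning Elif Leclerc's interest in Ridgefield Textiles S.p.A, giving 37% + 23% = 60%.
By spousal attribution (R3), Priya Leclerc is treated as owning Elif Leclerc's 25% interest in Larkspur Pharma AG.
Chain via Vantage Partners LP (R2): 50% × 33% = 16.5% of Harbor Energy Co.
Chain via Ridgefield Textiles S.p.A. (R2): 60% × 32% = 19.2% of Harbor Energy Co.
Chain via Larkspur Pharma AG (R2): 25% × 15% = 3.75% of Harbor Energy Co.
Aggregating (R1): 16.5% + 19.2% + 3.75% = 39.45%.

39.45%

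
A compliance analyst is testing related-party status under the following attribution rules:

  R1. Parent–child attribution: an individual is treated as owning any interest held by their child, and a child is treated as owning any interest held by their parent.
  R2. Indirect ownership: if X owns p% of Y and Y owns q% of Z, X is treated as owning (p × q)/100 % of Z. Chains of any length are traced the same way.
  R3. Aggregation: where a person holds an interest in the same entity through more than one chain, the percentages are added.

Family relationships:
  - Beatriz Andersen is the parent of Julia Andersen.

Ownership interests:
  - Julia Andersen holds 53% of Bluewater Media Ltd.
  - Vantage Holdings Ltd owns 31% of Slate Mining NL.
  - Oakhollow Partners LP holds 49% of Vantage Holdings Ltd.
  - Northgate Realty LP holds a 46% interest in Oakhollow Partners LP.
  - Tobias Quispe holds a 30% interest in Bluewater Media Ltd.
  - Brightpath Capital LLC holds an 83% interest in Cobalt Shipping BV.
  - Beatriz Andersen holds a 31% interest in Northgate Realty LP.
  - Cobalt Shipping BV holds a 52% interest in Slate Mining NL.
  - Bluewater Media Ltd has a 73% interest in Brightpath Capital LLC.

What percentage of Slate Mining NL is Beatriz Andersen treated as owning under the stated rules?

18.864698%

By parent–child attribution (R1), Beatriz Andersen is treated as owning Julia Andersen's 53% interest in Bluewater Media Ltd.
Chain via Northgate Realty LP → Oakhollow Partners LP → Vantage Holdings Ltd (R2): 31% × 46% × 49% × 31% = 2.166094% of Slate Mining NL.
Chain via Bluewater Media Ltd → Brightpath Capital LLC → Cobalt Shipping BV (R2): 53% × 73% × 83% × 52% = 16.698604% of Slate Mining NL.
Aggregating (R3): 2.166094% + 16.698604% = 18.864698%.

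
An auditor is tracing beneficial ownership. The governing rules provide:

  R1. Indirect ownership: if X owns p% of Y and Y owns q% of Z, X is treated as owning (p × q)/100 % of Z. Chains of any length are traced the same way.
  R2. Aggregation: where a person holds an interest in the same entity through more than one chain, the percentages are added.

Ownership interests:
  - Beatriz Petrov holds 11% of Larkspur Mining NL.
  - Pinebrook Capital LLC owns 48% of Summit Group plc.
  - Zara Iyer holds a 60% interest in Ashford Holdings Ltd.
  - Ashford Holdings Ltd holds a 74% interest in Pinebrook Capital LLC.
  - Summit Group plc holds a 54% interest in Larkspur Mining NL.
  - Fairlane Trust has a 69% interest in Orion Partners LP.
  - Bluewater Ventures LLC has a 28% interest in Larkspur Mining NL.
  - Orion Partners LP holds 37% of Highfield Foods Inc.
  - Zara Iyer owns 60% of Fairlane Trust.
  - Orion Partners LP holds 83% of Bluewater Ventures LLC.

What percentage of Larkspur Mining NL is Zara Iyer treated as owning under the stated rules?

Chain via Ashford Holdings Ltd → Pinebrook Capital LLC → Summit Group plc (R1): 60% × 74% × 48% × 54% = 11.50848% of Larkspur Mining NL.
Chain via Fairlane Trust → Orion Partners LP → Bluewater Ventures LLC (R1): 60% × 69% × 83% × 28% = 9.62136% of Larkspur Mining NL.
Aggregating (R2): 11.50848% + 9.62136% = 21.12984%.

21.12984%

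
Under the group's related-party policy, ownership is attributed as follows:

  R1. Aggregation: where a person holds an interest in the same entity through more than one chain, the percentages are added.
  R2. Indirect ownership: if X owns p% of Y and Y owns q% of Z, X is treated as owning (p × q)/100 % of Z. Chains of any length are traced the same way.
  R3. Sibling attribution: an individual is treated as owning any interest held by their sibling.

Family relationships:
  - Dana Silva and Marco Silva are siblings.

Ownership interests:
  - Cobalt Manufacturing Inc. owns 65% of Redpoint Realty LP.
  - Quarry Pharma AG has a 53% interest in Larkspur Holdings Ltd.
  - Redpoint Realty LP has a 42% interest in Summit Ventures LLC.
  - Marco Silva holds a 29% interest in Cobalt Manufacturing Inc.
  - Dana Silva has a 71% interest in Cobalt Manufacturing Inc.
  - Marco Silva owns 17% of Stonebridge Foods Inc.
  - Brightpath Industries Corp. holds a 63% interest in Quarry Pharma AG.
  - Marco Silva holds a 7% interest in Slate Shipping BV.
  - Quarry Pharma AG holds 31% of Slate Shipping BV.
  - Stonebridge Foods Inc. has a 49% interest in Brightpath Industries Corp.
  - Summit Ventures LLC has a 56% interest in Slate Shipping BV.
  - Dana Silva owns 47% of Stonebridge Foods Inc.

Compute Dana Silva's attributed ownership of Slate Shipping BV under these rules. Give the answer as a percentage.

By sibling attribution (R3), Dana Silva is treated as also owning Marco Silva's interest in Stonebridge Foods Inc, giving 47% + 17% = 64%.
By sibling attribution (R3), Dana Silva is treated as also owning Marco Silva's interest in Cobalt Manufacturing Inc, giving 71% + 29% = 100%.
By sibling attribution (R3), Dana Silva is treated as owning Marco Silva's 7% interest in Slate Shipping BV.
Chain via Stonebridge Foods Inc. → Brightpath Industries Corp. → Quarry Pharma AG (R2): 64% × 49% × 63% × 31% = 6.124608% of Slate Shipping BV.
Chain via Cobalt Manufacturing Inc. → Redpoint Realty LP → Summit Ventures LLC (R2): 100% × 65% × 42% × 56% = 15.288% of Slate Shipping BV.
Direct interest in Slate Shipping BV: 7%.
Aggregating (R1): 6.124608% + 15.288% + 7% = 28.412608%.

28.412608%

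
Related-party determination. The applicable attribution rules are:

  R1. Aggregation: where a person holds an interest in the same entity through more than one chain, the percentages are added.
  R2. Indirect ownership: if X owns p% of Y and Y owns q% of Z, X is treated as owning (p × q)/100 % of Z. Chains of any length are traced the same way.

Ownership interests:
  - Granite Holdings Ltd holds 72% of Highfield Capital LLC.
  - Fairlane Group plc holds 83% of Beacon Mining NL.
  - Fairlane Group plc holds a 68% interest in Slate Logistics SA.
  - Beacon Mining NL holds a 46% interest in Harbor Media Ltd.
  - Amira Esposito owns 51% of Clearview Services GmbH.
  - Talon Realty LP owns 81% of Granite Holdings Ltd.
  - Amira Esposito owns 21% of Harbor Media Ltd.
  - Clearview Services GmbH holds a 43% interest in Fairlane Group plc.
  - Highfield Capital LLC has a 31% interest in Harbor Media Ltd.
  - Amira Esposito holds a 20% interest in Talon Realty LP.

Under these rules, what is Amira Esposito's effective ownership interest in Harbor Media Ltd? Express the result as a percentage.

Chain via Clearview Services GmbH → Fairlane Group plc → Beacon Mining NL (R2): 51% × 43% × 83% × 46% = 8.372874% of Harbor Media Ltd.
Chain via Talon Realty LP → Granite Holdings Ltd → Highfield Capital LLC (R2): 20% × 81% × 72% × 31% = 3.61584% of Harbor Media Ltd.
Direct interest in Harbor Media Ltd: 21%.
Aggregating (R1): 8.372874% + 3.61584% + 21% = 32.988714%.

32.988714%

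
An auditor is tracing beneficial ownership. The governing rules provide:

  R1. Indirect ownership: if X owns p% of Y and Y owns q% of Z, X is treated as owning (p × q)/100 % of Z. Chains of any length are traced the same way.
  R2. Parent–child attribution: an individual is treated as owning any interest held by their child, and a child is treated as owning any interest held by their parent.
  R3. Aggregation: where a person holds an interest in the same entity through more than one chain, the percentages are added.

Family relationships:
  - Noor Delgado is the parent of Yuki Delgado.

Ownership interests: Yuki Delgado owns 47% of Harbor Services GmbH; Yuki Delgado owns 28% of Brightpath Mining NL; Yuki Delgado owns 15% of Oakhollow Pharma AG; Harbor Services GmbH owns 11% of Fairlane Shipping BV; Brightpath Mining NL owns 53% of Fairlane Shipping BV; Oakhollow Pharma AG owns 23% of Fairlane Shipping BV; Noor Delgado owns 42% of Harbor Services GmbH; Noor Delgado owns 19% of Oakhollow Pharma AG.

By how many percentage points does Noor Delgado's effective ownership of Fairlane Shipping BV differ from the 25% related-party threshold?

7.45

By parent–child attribution (R2), Noor Delgado is treated as also owning Yuki Delgado's interest in Oakhollow Pharma AG, giving 19% + 15% = 34%.
By parent–child attribution (R2), Noor Delgado is treated as also owning Yuki Delgado's interest in Harbor Services GmbH, giving 42% + 47% = 89%.
By parent–child attribution (R2), Noor Delgado is treated as owning Yuki Delgado's 28% interest in Brightpath Mining NL.
Chain via Oakhollow Pharma AG (R1): 34% × 23% = 7.82% of Fairlane Shipping BV.
Chain via Harbor Services GmbH (R1): 89% × 11% = 9.79% of Fairlane Shipping BV.
Chain via Brightpath Mining NL (R1): 28% × 53% = 14.84% of Fairlane Shipping BV.
Aggregating (R3): 7.82% + 9.79% + 14.84% = 32.45%.
32.45% exceeds the 25% threshold by 7.45 percentage points.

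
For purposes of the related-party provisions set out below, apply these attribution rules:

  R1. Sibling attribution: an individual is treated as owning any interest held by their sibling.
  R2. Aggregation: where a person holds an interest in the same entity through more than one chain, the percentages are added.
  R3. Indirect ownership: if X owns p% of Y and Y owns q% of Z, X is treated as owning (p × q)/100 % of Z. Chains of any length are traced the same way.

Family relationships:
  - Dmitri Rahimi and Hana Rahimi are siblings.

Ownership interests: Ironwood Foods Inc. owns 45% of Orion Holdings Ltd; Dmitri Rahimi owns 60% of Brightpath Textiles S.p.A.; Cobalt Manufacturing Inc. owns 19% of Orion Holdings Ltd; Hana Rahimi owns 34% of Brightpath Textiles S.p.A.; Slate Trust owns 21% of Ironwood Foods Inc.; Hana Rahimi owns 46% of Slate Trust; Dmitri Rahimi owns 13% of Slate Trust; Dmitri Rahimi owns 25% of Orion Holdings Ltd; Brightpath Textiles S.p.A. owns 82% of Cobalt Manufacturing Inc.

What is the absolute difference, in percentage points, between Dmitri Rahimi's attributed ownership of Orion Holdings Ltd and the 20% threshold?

By sibling attribution (R1), Dmitri Rahimi is treated as also owning Hana Rahimi's interest in Brightpath Textiles S.p.A, giving 60% + 34% = 94%.
By sibling attribution (R1), Dmitri Rahimi is treated as also owning Hana Rahimi's interest in Slate Trust, giving 13% + 46% = 59%.
Chain via Brightpath Textiles S.p.A. → Cobalt Manufacturing Inc. (R3): 94% × 82% × 19% = 14.6452% of Orion Holdings Ltd.
Chain via Slate Trust → Ironwood Foods Inc. (R3): 59% × 21% × 45% = 5.5755% of Orion Holdings Ltd.
Direct interest in Orion Holdings Ltd: 25%.
Aggregating (R2): 14.6452% + 5.5755% + 25% = 45.2207%.
45.2207% exceeds the 20% threshold by 25.2207 percentage points.

25.2207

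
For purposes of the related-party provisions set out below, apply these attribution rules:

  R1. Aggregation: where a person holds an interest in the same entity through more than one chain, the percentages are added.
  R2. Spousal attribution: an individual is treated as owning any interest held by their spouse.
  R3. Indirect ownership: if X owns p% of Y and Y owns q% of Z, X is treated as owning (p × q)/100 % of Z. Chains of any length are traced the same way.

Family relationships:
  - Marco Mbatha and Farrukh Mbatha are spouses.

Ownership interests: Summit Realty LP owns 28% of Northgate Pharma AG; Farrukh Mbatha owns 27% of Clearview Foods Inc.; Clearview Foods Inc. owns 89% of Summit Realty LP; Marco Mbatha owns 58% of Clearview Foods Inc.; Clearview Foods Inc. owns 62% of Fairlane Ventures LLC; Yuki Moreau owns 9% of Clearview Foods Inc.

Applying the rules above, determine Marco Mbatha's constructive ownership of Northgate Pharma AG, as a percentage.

By spousal attribution (R2), Marco Mbatha is treated as also owning Farrukh Mbatha's interest in Clearview Foods Inc, giving 58% + 27% = 85%.
Chain via Clearview Foods Inc. → Summit Realty LP (R3): 85% × 89% × 28% = 21.182% of Northgate Pharma AG.

21.182%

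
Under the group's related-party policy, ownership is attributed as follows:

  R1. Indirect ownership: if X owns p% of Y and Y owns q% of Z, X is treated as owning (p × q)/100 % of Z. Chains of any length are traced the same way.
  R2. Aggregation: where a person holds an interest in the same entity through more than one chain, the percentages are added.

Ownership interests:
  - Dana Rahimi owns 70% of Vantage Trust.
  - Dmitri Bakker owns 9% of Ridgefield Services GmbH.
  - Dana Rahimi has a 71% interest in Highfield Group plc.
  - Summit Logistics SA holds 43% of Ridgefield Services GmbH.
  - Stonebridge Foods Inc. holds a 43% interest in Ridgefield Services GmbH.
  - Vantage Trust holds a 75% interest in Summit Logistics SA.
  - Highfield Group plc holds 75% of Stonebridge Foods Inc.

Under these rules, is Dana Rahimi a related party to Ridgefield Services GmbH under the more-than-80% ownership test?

No

Chain via Highfield Group plc → Stonebridge Foods Inc. (R1): 71% × 75% × 43% = 22.8975% of Ridgefield Services GmbH.
Chain via Vantage Trust → Summit Logistics SA (R1): 70% × 75% × 43% = 22.575% of Ridgefield Services GmbH.
Aggregating (R2): 22.8975% + 22.575% = 45.4725%.
45.4725% does not exceed the 80% threshold, so Dana is not a related party to Ridgefield Services GmbH.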